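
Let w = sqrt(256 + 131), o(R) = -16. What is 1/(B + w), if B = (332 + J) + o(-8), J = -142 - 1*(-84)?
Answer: 2/513 - sqrt(43)/22059 ≈ 0.0036014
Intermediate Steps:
J = -58 (J = -142 + 84 = -58)
B = 258 (B = (332 - 58) - 16 = 274 - 16 = 258)
w = 3*sqrt(43) (w = sqrt(387) = 3*sqrt(43) ≈ 19.672)
1/(B + w) = 1/(258 + 3*sqrt(43))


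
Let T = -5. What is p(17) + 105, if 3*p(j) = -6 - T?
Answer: 314/3 ≈ 104.67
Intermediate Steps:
p(j) = -1/3 (p(j) = (-6 - 1*(-5))/3 = (-6 + 5)/3 = (1/3)*(-1) = -1/3)
p(17) + 105 = -1/3 + 105 = 314/3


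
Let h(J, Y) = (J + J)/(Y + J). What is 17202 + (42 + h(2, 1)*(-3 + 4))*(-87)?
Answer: 13432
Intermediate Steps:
h(J, Y) = 2*J/(J + Y) (h(J, Y) = (2*J)/(J + Y) = 2*J/(J + Y))
17202 + (42 + h(2, 1)*(-3 + 4))*(-87) = 17202 + (42 + (2*2/(2 + 1))*(-3 + 4))*(-87) = 17202 + (42 + (2*2/3)*1)*(-87) = 17202 + (42 + (2*2*(⅓))*1)*(-87) = 17202 + (42 + (4/3)*1)*(-87) = 17202 + (42 + 4/3)*(-87) = 17202 + (130/3)*(-87) = 17202 - 3770 = 13432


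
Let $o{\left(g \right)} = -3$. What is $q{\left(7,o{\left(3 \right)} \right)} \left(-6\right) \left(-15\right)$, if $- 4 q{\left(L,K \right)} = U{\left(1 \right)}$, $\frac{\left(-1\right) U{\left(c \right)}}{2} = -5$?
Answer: $-225$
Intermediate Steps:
$U{\left(c \right)} = 10$ ($U{\left(c \right)} = \left(-2\right) \left(-5\right) = 10$)
$q{\left(L,K \right)} = - \frac{5}{2}$ ($q{\left(L,K \right)} = \left(- \frac{1}{4}\right) 10 = - \frac{5}{2}$)
$q{\left(7,o{\left(3 \right)} \right)} \left(-6\right) \left(-15\right) = \left(- \frac{5}{2}\right) \left(-6\right) \left(-15\right) = 15 \left(-15\right) = -225$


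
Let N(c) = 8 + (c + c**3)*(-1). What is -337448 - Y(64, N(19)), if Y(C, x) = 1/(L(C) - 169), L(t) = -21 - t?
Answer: -85711791/254 ≈ -3.3745e+5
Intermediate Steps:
N(c) = 8 - c - c**3 (N(c) = 8 + (-c - c**3) = 8 - c - c**3)
Y(C, x) = 1/(-190 - C) (Y(C, x) = 1/((-21 - C) - 169) = 1/(-190 - C))
-337448 - Y(64, N(19)) = -337448 - (-1)/(190 + 64) = -337448 - (-1)/254 = -337448 - 1*(-1/254) = -337448 + 1/254 = -85711791/254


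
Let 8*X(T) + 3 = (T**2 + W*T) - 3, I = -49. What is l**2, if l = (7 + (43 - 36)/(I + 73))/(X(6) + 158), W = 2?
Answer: 30625/15350724 ≈ 0.0019950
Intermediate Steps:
X(T) = -3/4 + T/4 + T**2/8 (X(T) = -3/8 + ((T**2 + 2*T) - 3)/8 = -3/8 + (-3 + T**2 + 2*T)/8 = -3/8 + (-3/8 + T/4 + T**2/8) = -3/4 + T/4 + T**2/8)
l = 175/3918 (l = (7 + (43 - 36)/(-49 + 73))/((-3/4 + (1/4)*6 + (1/8)*6**2) + 158) = (7 + 7/24)/((-3/4 + 3/2 + (1/8)*36) + 158) = (7 + 7*(1/24))/((-3/4 + 3/2 + 9/2) + 158) = (7 + 7/24)/(21/4 + 158) = 175/(24*(653/4)) = (175/24)*(4/653) = 175/3918 ≈ 0.044666)
l**2 = (175/3918)**2 = 30625/15350724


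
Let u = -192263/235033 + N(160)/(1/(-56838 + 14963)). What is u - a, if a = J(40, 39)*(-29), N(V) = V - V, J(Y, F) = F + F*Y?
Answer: 10898522980/235033 ≈ 46370.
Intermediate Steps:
N(V) = 0
u = -192263/235033 (u = -192263/235033 + 0/(1/(-56838 + 14963)) = -192263*1/235033 + 0/(1/(-41875)) = -192263/235033 + 0/(-1/41875) = -192263/235033 + 0*(-41875) = -192263/235033 + 0 = -192263/235033 ≈ -0.81803)
a = -46371 (a = (39*(1 + 40))*(-29) = (39*41)*(-29) = 1599*(-29) = -46371)
u - a = -192263/235033 - 1*(-46371) = -192263/235033 + 46371 = 10898522980/235033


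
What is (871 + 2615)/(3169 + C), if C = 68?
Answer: 14/13 ≈ 1.0769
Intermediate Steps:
(871 + 2615)/(3169 + C) = (871 + 2615)/(3169 + 68) = 3486/3237 = 3486*(1/3237) = 14/13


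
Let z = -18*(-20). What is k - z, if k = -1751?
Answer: -2111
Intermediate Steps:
z = 360
k - z = -1751 - 1*360 = -1751 - 360 = -2111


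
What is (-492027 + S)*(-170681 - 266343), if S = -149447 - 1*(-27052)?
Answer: 268517160128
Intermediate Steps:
S = -122395 (S = -149447 + 27052 = -122395)
(-492027 + S)*(-170681 - 266343) = (-492027 - 122395)*(-170681 - 266343) = -614422*(-437024) = 268517160128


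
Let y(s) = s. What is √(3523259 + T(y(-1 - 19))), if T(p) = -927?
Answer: 34*√3047 ≈ 1876.8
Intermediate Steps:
√(3523259 + T(y(-1 - 19))) = √(3523259 - 927) = √3522332 = 34*√3047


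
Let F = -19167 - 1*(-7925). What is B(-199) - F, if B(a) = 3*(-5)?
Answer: 11227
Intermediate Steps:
B(a) = -15
F = -11242 (F = -19167 + 7925 = -11242)
B(-199) - F = -15 - 1*(-11242) = -15 + 11242 = 11227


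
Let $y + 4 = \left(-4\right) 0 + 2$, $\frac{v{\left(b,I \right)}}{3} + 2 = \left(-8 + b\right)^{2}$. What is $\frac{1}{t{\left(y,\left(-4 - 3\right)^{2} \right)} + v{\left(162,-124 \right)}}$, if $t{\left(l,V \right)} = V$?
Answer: $\frac{1}{71191} \approx 1.4047 \cdot 10^{-5}$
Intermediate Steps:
$v{\left(b,I \right)} = -6 + 3 \left(-8 + b\right)^{2}$
$y = -2$ ($y = -4 + \left(\left(-4\right) 0 + 2\right) = -4 + \left(0 + 2\right) = -4 + 2 = -2$)
$\frac{1}{t{\left(y,\left(-4 - 3\right)^{2} \right)} + v{\left(162,-124 \right)}} = \frac{1}{\left(-4 - 3\right)^{2} - \left(6 - 3 \left(-8 + 162\right)^{2}\right)} = \frac{1}{\left(-7\right)^{2} - \left(6 - 3 \cdot 154^{2}\right)} = \frac{1}{49 + \left(-6 + 3 \cdot 23716\right)} = \frac{1}{49 + \left(-6 + 71148\right)} = \frac{1}{49 + 71142} = \frac{1}{71191}$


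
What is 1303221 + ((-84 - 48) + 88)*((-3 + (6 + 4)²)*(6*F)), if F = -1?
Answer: 1328829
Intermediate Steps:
1303221 + ((-84 - 48) + 88)*((-3 + (6 + 4)²)*(6*F)) = 1303221 + ((-84 - 48) + 88)*((-3 + (6 + 4)²)*(6*(-1))) = 1303221 + (-132 + 88)*((-3 + 10²)*(-6)) = 1303221 - 44*(-3 + 100)*(-6) = 1303221 - 4268*(-6) = 1303221 - 44*(-582) = 1303221 + 25608 = 1328829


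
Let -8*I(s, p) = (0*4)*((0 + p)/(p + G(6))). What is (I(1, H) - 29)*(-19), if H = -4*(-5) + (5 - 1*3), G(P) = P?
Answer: 551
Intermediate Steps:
H = 22 (H = 20 + (5 - 3) = 20 + 2 = 22)
I(s, p) = 0 (I(s, p) = -0*4*(0 + p)/(p + 6)/8 = -0*p/(6 + p) = -1/8*0 = 0)
(I(1, H) - 29)*(-19) = (0 - 29)*(-19) = -29*(-19) = 551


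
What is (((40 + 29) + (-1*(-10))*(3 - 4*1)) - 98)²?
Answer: 1521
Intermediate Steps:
(((40 + 29) + (-1*(-10))*(3 - 4*1)) - 98)² = ((69 + 10*(3 - 4)) - 98)² = ((69 + 10*(-1)) - 98)² = ((69 - 10) - 98)² = (59 - 98)² = (-39)² = 1521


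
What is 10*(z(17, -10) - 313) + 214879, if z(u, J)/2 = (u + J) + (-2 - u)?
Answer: 211509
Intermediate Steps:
z(u, J) = -4 + 2*J (z(u, J) = 2*((u + J) + (-2 - u)) = 2*((J + u) + (-2 - u)) = 2*(-2 + J) = -4 + 2*J)
10*(z(17, -10) - 313) + 214879 = 10*((-4 + 2*(-10)) - 313) + 214879 = 10*((-4 - 20) - 313) + 214879 = 10*(-24 - 313) + 214879 = 10*(-337) + 214879 = -3370 + 214879 = 211509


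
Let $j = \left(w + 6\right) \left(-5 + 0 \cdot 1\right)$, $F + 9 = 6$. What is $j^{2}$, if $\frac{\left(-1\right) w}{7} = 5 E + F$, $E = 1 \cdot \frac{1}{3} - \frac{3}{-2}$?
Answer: $\frac{1243225}{36} \approx 34534.0$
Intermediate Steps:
$F = -3$ ($F = -9 + 6 = -3$)
$E = \frac{11}{6}$ ($E = 1 \cdot \frac{1}{3} - - \frac{3}{2} = \frac{1}{3} + \frac{3}{2} = \frac{11}{6} \approx 1.8333$)
$w = - \frac{259}{6}$ ($w = - 7 \left(5 \cdot \frac{11}{6} - 3\right) = - 7 \left(\frac{55}{6} - 3\right) = \left(-7\right) \frac{37}{6} = - \frac{259}{6} \approx -43.167$)
$j = \frac{1115}{6}$ ($j = \left(- \frac{259}{6} + 6\right) \left(-5 + 0 \cdot 1\right) = - \frac{223 \left(-5 + 0\right)}{6} = \left(- \frac{223}{6}\right) \left(-5\right) = \frac{1115}{6} \approx 185.83$)
$j^{2} = \left(\frac{1115}{6}\right)^{2} = \frac{1243225}{36}$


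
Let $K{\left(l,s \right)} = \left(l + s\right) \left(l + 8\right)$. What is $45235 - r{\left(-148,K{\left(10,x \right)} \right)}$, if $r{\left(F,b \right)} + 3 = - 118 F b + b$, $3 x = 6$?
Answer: $-3727202$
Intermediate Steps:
$x = 2$ ($x = \frac{1}{3} \cdot 6 = 2$)
$K{\left(l,s \right)} = \left(8 + l\right) \left(l + s\right)$ ($K{\left(l,s \right)} = \left(l + s\right) \left(8 + l\right) = \left(8 + l\right) \left(l + s\right)$)
$r{\left(F,b \right)} = -3 + b - 118 F b$ ($r{\left(F,b \right)} = -3 + \left(- 118 F b + b\right) = -3 - \left(- b + 118 F b\right) = -3 + b - 118 F b$)
$45235 - r{\left(-148,K{\left(10,x \right)} \right)} = 45235 - \left(-3 + \left(10^{2} + 8 \cdot 10 + 8 \cdot 2 + 10 \cdot 2\right) - - 17464 \left(10^{2} + 8 \cdot 10 + 8 \cdot 2 + 10 \cdot 2\right)\right) = 45235 - \left(-3 + \left(100 + 80 + 16 + 20\right) - - 17464 \left(100 + 80 + 16 + 20\right)\right) = 45235 - \left(-3 + 216 - \left(-17464\right) 216\right) = 45235 - \left(-3 + 216 + 3772224\right) = 45235 - 3772437 = -3727202$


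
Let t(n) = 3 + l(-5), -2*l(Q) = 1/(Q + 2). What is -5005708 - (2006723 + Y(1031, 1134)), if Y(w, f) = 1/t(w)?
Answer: -133236195/19 ≈ -7.0124e+6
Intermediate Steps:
l(Q) = -1/(2*(2 + Q)) (l(Q) = -1/(2*(Q + 2)) = -1/(2*(2 + Q)))
t(n) = 19/6 (t(n) = 3 - 1/(4 + 2*(-5)) = 3 - 1/(4 - 10) = 3 - 1/(-6) = 3 - 1*(-⅙) = 3 + ⅙ = 19/6)
Y(w, f) = 6/19 (Y(w, f) = 1/(19/6) = 6/19)
-5005708 - (2006723 + Y(1031, 1134)) = -5005708 - (2006723 + 6/19) = -5005708 - 1*38127743/19 = -5005708 - 38127743/19 = -133236195/19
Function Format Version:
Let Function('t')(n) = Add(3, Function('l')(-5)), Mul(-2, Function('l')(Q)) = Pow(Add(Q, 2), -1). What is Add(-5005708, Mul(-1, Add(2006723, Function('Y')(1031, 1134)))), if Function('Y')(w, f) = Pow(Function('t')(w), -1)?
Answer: Rational(-133236195, 19) ≈ -7.0124e+6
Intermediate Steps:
Function('l')(Q) = Mul(Rational(-1, 2), Pow(Add(2, Q), -1)) (Function('l')(Q) = Mul(Rational(-1, 2), Pow(Add(Q, 2), -1)) = Mul(Rational(-1, 2), Pow(Add(2, Q), -1)))
Function('t')(n) = Rational(19, 6) (Function('t')(n) = Add(3, Mul(-1, Pow(Add(4, Mul(2, -5)), -1))) = Add(3, Mul(-1, Pow(Add(4, -10), -1))) = Add(3, Mul(-1, Pow(-6, -1))) = Add(3, Mul(-1, Rational(-1, 6))) = Add(3, Rational(1, 6)) = Rational(19, 6))
Function('Y')(w, f) = Rational(6, 19) (Function('Y')(w, f) = Pow(Rational(19, 6), -1) = Rational(6, 19))
Add(-5005708, Mul(-1, Add(2006723, Function('Y')(1031, 1134)))) = Add(-5005708, Mul(-1, Add(2006723, Rational(6, 19)))) = Add(-5005708, Mul(-1, Rational(38127743, 19))) = Add(-5005708, Rational(-38127743, 19)) = Rational(-133236195, 19)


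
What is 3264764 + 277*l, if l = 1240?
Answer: 3608244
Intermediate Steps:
3264764 + 277*l = 3264764 + 277*1240 = 3264764 + 343480 = 3608244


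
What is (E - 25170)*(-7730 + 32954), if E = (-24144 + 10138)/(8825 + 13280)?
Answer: -14034554295744/22105 ≈ -6.3490e+8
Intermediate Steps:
E = -14006/22105 ≈ -0.63361
(E - 25170)*(-7730 + 32954) = (-14006/22105 - 25170)*(-7730 + 32954) = -556396856/22105*25224 = -14034554295744/22105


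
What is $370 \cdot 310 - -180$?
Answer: $114880$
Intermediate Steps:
$370 \cdot 310 - -180 = 114700 + 180 = 114880$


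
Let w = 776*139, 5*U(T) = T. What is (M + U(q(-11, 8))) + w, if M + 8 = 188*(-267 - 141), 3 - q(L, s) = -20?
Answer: 155783/5 ≈ 31157.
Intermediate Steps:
q(L, s) = 23 (q(L, s) = 3 - 1*(-20) = 3 + 20 = 23)
U(T) = T/5
w = 107864
M = -76712 (M = -8 + 188*(-267 - 141) = -8 + 188*(-408) = -8 - 76704 = -76712)
(M + U(q(-11, 8))) + w = (-76712 + (⅕)*23) + 107864 = (-76712 + 23/5) + 107864 = -383537/5 + 107864 = 155783/5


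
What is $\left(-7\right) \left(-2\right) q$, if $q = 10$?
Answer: $140$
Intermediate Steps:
$\left(-7\right) \left(-2\right) q = \left(-7\right) \left(-2\right) 10 = 14 \cdot 10 = 140$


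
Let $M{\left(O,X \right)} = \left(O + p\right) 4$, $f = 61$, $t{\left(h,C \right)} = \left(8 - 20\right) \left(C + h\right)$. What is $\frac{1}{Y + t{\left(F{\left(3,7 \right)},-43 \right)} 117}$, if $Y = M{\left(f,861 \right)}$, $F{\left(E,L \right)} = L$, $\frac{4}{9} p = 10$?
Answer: $\frac{1}{50878} \approx 1.9655 \cdot 10^{-5}$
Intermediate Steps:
$p = \frac{45}{2}$ ($p = \frac{9}{4} \cdot 10 = \frac{45}{2} \approx 22.5$)
$t{\left(h,C \right)} = - 12 C - 12 h$ ($t{\left(h,C \right)} = - 12 \left(C + h\right) = - 12 C - 12 h$)
$M{\left(O,X \right)} = 90 + 4 O$ ($M{\left(O,X \right)} = \left(O + \frac{45}{2}\right) 4 = \left(\frac{45}{2} + O\right) 4 = 90 + 4 O$)
$Y = 334$ ($Y = 90 + 4 \cdot 61 = 90 + 244 = 334$)
$\frac{1}{Y + t{\left(F{\left(3,7 \right)},-43 \right)} 117} = \frac{1}{334 + \left(\left(-12\right) \left(-43\right) - 84\right) 117} = \frac{1}{334 + \left(516 - 84\right) 117} = \frac{1}{334 + 432 \cdot 117} = \frac{1}{334 + 50544} = \frac{1}{50878}$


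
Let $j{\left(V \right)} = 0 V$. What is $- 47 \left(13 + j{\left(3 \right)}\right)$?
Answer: $-611$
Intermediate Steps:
$j{\left(V \right)} = 0$
$- 47 \left(13 + j{\left(3 \right)}\right) = - 47 \left(13 + 0\right) = \left(-47\right) 13 = -611$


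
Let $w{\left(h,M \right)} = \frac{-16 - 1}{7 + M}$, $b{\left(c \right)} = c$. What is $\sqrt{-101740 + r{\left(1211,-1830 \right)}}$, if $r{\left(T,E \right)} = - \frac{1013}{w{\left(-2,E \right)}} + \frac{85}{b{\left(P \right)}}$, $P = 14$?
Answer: $\frac{i \sqrt{11915817718}}{238} \approx 458.65 i$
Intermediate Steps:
$w{\left(h,M \right)} = - \frac{17}{7 + M}$
$r{\left(T,E \right)} = \frac{100719}{238} + \frac{1013 E}{17}$ ($r{\left(T,E \right)} = - \frac{1013}{\left(-17\right) \frac{1}{7 + E}} + \frac{85}{14} = - 1013 \left(- \frac{7}{17} - \frac{E}{17}\right) + 85 \cdot \frac{1}{14} = \left(\frac{7091}{17} + \frac{1013 E}{17}\right) + \frac{85}{14} = \frac{100719}{238} + \frac{1013 E}{17}$)
$\sqrt{-101740 + r{\left(1211,-1830 \right)}} = \sqrt{-101740 + \left(\frac{100719}{238} + \frac{1013}{17} \left(-1830\right)\right)} = \sqrt{-101740 + \left(\frac{100719}{238} - \frac{1853790}{17}\right)} = \sqrt{-101740 - \frac{25852341}{238}} = \sqrt{- \frac{50066461}{238}} = \frac{i \sqrt{11915817718}}{238}$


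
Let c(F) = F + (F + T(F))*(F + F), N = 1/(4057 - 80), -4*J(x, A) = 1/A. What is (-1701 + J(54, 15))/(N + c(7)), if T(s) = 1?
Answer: -405896597/28395840 ≈ -14.294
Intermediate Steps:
J(x, A) = -1/(4*A)
N = 1/3977 ≈ 0.00025145
c(F) = F + 2*F*(1 + F) (c(F) = F + (F + 1)*(F + F) = F + (1 + F)*(2*F) = F + 2*F*(1 + F))
(-1701 + J(54, 15))/(N + c(7)) = (-1701 - ¼/15)/(1/3977 + 7*(3 + 2*7)) = (-1701 - ¼*1/15)/(1/3977 + 7*(3 + 14)) = (-1701 - 1/60)/(1/3977 + 7*17) = -102061/(60*(1/3977 + 119)) = -102061/(60*473264/3977) = -102061/60*3977/473264 = -405896597/28395840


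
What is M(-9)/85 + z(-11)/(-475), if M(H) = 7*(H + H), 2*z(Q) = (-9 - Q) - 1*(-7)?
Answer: -24093/16150 ≈ -1.4918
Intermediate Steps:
z(Q) = -1 - Q/2 (z(Q) = ((-9 - Q) - 1*(-7))/2 = ((-9 - Q) + 7)/2 = (-2 - Q)/2 = -1 - Q/2)
M(H) = 14*H (M(H) = 7*(2*H) = 14*H)
M(-9)/85 + z(-11)/(-475) = (14*(-9))/85 + (-1 - 1/2*(-11))/(-475) = -126*1/85 + (-1 + 11/2)*(-1/475) = -126/85 + (9/2)*(-1/475) = -126/85 - 9/950 = -24093/16150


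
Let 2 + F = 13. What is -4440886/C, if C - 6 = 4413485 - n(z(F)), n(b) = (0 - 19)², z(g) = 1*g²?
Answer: -2220443/2206565 ≈ -1.0063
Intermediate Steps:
F = 11 (F = -2 + 13 = 11)
z(g) = g²
n(b) = 361 (n(b) = (-19)² = 361)
C = 4413130 (C = 6 + (4413485 - 1*361) = 6 + (4413485 - 361) = 6 + 4413124 = 4413130)
-4440886/C = -4440886/4413130 = -4440886*1/4413130 = -2220443/2206565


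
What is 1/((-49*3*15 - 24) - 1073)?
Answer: -1/3302 ≈ -0.00030285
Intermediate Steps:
1/((-49*3*15 - 24) - 1073) = 1/((-147*15 - 24) - 1073) = 1/((-2205 - 24) - 1073) = 1/(-2229 - 1073) = 1/(-3302) = -1/3302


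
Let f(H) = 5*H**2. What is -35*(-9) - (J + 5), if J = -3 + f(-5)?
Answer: 188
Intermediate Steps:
J = 122 (J = -3 + 5*(-5)**2 = -3 + 5*25 = -3 + 125 = 122)
-35*(-9) - (J + 5) = -35*(-9) - (122 + 5) = 315 - 1*127 = 315 - 127 = 188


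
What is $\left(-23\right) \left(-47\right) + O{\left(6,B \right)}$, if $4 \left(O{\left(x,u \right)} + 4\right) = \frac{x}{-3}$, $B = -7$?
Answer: $\frac{2153}{2} \approx 1076.5$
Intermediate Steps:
$O{\left(x,u \right)} = -4 - \frac{x}{12}$ ($O{\left(x,u \right)} = -4 + \frac{x \frac{1}{-3}}{4} = -4 + \frac{x \left(- \frac{1}{3}\right)}{4} = -4 + \frac{\left(- \frac{1}{3}\right) x}{4} = -4 - \frac{x}{12}$)
$\left(-23\right) \left(-47\right) + O{\left(6,B \right)} = \left(-23\right) \left(-47\right) - \frac{9}{2} = 1081 - \frac{9}{2} = \frac{2153}{2}$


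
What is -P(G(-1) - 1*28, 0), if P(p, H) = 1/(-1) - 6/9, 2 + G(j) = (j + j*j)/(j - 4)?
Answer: 5/3 ≈ 1.6667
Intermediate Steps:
G(j) = -2 + (j + j²)/(-4 + j) (G(j) = -2 + (j + j*j)/(j - 4) = -2 + (j + j²)/(-4 + j))
P(p, H) = -5/3 (P(p, H) = 1*(-1) - 6*⅑ = -1 - ⅔ = -5/3)
-P(G(-1) - 1*28, 0) = -1*(-5/3) = 5/3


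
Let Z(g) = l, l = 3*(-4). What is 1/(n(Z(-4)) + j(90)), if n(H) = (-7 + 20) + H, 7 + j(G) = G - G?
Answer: -⅙ ≈ -0.16667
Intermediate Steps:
j(G) = -7 (j(G) = -7 + (G - G) = -7 + 0 = -7)
l = -12
Z(g) = -12
n(H) = 13 + H
1/(n(Z(-4)) + j(90)) = 1/((13 - 12) - 7) = 1/(1 - 7) = 1/(-6) = -⅙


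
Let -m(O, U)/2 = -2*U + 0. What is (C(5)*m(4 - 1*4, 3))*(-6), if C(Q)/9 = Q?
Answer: -3240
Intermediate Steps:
C(Q) = 9*Q
m(O, U) = 4*U (m(O, U) = -2*(-2*U + 0) = -(-4)*U = 4*U)
(C(5)*m(4 - 1*4, 3))*(-6) = ((9*5)*(4*3))*(-6) = (45*12)*(-6) = 540*(-6) = -3240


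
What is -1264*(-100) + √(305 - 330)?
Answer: 126400 + 5*I ≈ 1.264e+5 + 5.0*I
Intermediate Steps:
-1264*(-100) + √(305 - 330) = 126400 + √(-25) = 126400 + 5*I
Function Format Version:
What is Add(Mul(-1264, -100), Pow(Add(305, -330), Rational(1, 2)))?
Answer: Add(126400, Mul(5, I)) ≈ Add(1.2640e+5, Mul(5.0000, I))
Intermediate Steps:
Add(Mul(-1264, -100), Pow(Add(305, -330), Rational(1, 2))) = Add(126400, Pow(-25, Rational(1, 2))) = Add(126400, Mul(5, I))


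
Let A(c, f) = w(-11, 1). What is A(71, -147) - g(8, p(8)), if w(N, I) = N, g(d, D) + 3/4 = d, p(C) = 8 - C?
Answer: -73/4 ≈ -18.250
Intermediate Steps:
g(d, D) = -¾ + d
A(c, f) = -11
A(71, -147) - g(8, p(8)) = -11 - (-¾ + 8) = -11 - 1*29/4 = -11 - 29/4 = -73/4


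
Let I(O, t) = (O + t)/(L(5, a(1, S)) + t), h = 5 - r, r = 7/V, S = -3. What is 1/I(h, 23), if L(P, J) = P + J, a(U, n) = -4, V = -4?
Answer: 96/119 ≈ 0.80672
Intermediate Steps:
r = -7/4 (r = 7/(-4) = 7*(-¼) = -7/4 ≈ -1.7500)
L(P, J) = J + P
h = 27/4 (h = 5 - 1*(-7/4) = 5 + 7/4 = 27/4 ≈ 6.7500)
I(O, t) = (O + t)/(1 + t) (I(O, t) = (O + t)/((-4 + 5) + t) = (O + t)/(1 + t))
1/I(h, 23) = 1/((27/4 + 23)/(1 + 23)) = 1/((119/4)/24) = 1/((1/24)*(119/4)) = 1/(119/96) = 96/119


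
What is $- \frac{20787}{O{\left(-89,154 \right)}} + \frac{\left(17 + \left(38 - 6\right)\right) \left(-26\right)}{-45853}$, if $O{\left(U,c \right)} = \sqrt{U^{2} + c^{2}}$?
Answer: $\frac{1274}{45853} - \frac{20787 \sqrt{31637}}{31637} \approx -116.84$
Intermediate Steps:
$- \frac{20787}{O{\left(-89,154 \right)}} + \frac{\left(17 + \left(38 - 6\right)\right) \left(-26\right)}{-45853} = - \frac{20787}{\sqrt{\left(-89\right)^{2} + 154^{2}}} + \frac{\left(17 + \left(38 - 6\right)\right) \left(-26\right)}{-45853} = - \frac{20787}{\sqrt{7921 + 23716}} + \left(17 + 32\right) \left(-26\right) \left(- \frac{1}{45853}\right) = - \frac{20787}{\sqrt{31637}} + 49 \left(-26\right) \left(- \frac{1}{45853}\right) = - 20787 \frac{\sqrt{31637}}{31637} - - \frac{1274}{45853} = - \frac{20787 \sqrt{31637}}{31637} + \frac{1274}{45853} = \frac{1274}{45853} - \frac{20787 \sqrt{31637}}{31637}$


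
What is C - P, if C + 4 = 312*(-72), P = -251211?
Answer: 228743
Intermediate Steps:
C = -22468 (C = -4 + 312*(-72) = -4 - 22464 = -22468)
C - P = -22468 - 1*(-251211) = -22468 + 251211 = 228743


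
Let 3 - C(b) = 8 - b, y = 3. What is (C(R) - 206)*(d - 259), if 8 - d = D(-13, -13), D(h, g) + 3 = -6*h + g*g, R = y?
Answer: 102960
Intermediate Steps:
R = 3
D(h, g) = -3 + g² - 6*h (D(h, g) = -3 + (-6*h + g*g) = -3 + (-6*h + g²) = -3 + (g² - 6*h) = -3 + g² - 6*h)
C(b) = -5 + b (C(b) = 3 - (8 - b) = 3 + (-8 + b) = -5 + b)
d = -236 (d = 8 - (-3 + (-13)² - 6*(-13)) = 8 - (-3 + 169 + 78) = 8 - 1*244 = 8 - 244 = -236)
(C(R) - 206)*(d - 259) = ((-5 + 3) - 206)*(-236 - 259) = (-2 - 206)*(-495) = -208*(-495) = 102960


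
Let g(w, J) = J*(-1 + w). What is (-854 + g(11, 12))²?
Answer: 538756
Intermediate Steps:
(-854 + g(11, 12))² = (-854 + 12*(-1 + 11))² = (-854 + 12*10)² = (-854 + 120)² = (-734)² = 538756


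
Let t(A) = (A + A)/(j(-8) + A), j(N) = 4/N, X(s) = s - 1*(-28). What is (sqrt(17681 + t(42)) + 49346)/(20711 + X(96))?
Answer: 49346/20835 + sqrt(121818353)/1729305 ≈ 2.3748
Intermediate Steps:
X(s) = 28 + s (X(s) = s + 28 = 28 + s)
t(A) = 2*A/(-1/2 + A) (t(A) = (A + A)/(4/(-8) + A) = (2*A)/(4*(-1/8) + A) = (2*A)/(-1/2 + A) = 2*A/(-1/2 + A))
(sqrt(17681 + t(42)) + 49346)/(20711 + X(96)) = (sqrt(17681 + 4*42/(-1 + 2*42)) + 49346)/(20711 + (28 + 96)) = (sqrt(17681 + 4*42/(-1 + 84)) + 49346)/(20711 + 124) = (sqrt(17681 + 4*42/83) + 49346)/20835 = (sqrt(17681 + 4*42*(1/83)) + 49346)*(1/20835) = (sqrt(17681 + 168/83) + 49346)*(1/20835) = (sqrt(1467691/83) + 49346)*(1/20835) = (sqrt(121818353)/83 + 49346)*(1/20835) = (49346 + sqrt(121818353)/83)*(1/20835) = 49346/20835 + sqrt(121818353)/1729305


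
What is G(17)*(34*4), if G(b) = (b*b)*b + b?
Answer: 670480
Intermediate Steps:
G(b) = b + b³ (G(b) = b²*b + b = b³ + b = b + b³)
G(17)*(34*4) = (17 + 17³)*(34*4) = (17 + 4913)*136 = 4930*136 = 670480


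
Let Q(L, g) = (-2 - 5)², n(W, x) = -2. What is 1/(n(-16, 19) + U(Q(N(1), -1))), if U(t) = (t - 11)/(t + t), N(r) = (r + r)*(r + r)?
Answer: -49/79 ≈ -0.62025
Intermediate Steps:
N(r) = 4*r² (N(r) = (2*r)*(2*r) = 4*r²)
Q(L, g) = 49 (Q(L, g) = (-7)² = 49)
U(t) = (-11 + t)/(2*t) (U(t) = (-11 + t)/((2*t)) = (-11 + t)*(1/(2*t)) = (-11 + t)/(2*t))
1/(n(-16, 19) + U(Q(N(1), -1))) = 1/(-2 + (½)*(-11 + 49)/49) = 1/(-2 + (½)*(1/49)*38) = 1/(-2 + 19/49) = 1/(-79/49) = -49/79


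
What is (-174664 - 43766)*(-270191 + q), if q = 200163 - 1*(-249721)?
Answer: -39250341990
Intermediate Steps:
q = 449884 (q = 200163 + 249721 = 449884)
(-174664 - 43766)*(-270191 + q) = (-174664 - 43766)*(-270191 + 449884) = -218430*179693 = -39250341990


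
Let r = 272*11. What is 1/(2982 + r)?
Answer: 1/5974 ≈ 0.00016739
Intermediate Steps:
r = 2992
1/(2982 + r) = 1/(2982 + 2992) = 1/5974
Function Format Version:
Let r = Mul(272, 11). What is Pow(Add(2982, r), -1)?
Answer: Rational(1, 5974) ≈ 0.00016739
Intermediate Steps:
r = 2992
Pow(Add(2982, r), -1) = Pow(Add(2982, 2992), -1) = Pow(5974, -1) = Rational(1, 5974)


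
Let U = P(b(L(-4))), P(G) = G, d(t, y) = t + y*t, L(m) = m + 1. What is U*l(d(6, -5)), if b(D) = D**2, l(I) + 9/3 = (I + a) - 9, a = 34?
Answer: -18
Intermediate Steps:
L(m) = 1 + m
d(t, y) = t + t*y
l(I) = 22 + I (l(I) = -3 + ((I + 34) - 9) = -3 + ((34 + I) - 9) = -3 + (25 + I) = 22 + I)
U = 9 (U = (1 - 4)**2 = (-3)**2 = 9)
U*l(d(6, -5)) = 9*(22 + 6*(1 - 5)) = 9*(22 + 6*(-4)) = 9*(22 - 24) = 9*(-2) = -18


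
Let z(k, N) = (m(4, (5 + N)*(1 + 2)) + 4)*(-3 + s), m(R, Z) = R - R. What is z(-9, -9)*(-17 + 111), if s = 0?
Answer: -1128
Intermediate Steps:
m(R, Z) = 0
z(k, N) = -12 (z(k, N) = (0 + 4)*(-3 + 0) = 4*(-3) = -12)
z(-9, -9)*(-17 + 111) = -12*(-17 + 111) = -12*94 = -1128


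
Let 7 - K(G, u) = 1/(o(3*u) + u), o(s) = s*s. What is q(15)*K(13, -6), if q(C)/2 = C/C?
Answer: 2225/159 ≈ 13.994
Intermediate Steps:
o(s) = s²
K(G, u) = 7 - 1/(u + 9*u²) (K(G, u) = 7 - 1/((3*u)² + u) = 7 - 1/(9*u² + u) = 7 - 1/(u + 9*u²))
q(C) = 2 (q(C) = 2*(C/C) = 2*1 = 2)
q(15)*K(13, -6) = 2*((-1 + 7*(-6) + 63*(-6)²)/((-6)*(1 + 9*(-6)))) = 2*(-(-1 - 42 + 63*36)/(6*(1 - 54))) = 2*(-⅙*(-1 - 42 + 2268)/(-53)) = 2*(-⅙*(-1/53)*2225) = 2*(2225/318) = 2225/159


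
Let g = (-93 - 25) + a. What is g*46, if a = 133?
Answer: 690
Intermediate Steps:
g = 15 (g = (-93 - 25) + 133 = -118 + 133 = 15)
g*46 = 15*46 = 690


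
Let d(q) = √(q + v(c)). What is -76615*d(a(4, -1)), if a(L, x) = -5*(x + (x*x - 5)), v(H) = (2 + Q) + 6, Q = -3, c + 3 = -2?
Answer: -76615*√30 ≈ -4.1964e+5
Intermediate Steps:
c = -5 (c = -3 - 2 = -5)
v(H) = 5 (v(H) = (2 - 3) + 6 = -1 + 6 = 5)
a(L, x) = 25 - 5*x - 5*x² (a(L, x) = -5*(x + (x² - 5)) = -5*(x + (-5 + x²)) = -5*(-5 + x + x²) = 25 - 5*x - 5*x²)
d(q) = √(5 + q) (d(q) = √(q + 5) = √(5 + q))
-76615*d(a(4, -1)) = -76615*√(5 + (25 - 5*(-1) - 5*(-1)²)) = -76615*√(5 + (25 + 5 - 5*1)) = -76615*√(5 + (25 + 5 - 5)) = -76615*√(5 + 25) = -76615*√30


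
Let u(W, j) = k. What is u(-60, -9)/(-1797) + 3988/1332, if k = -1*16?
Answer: 598979/199467 ≈ 3.0029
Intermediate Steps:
k = -16
u(W, j) = -16
u(-60, -9)/(-1797) + 3988/1332 = -16/(-1797) + 3988/1332 = -16*(-1/1797) + 3988*(1/1332) = 16/1797 + 997/333 = 598979/199467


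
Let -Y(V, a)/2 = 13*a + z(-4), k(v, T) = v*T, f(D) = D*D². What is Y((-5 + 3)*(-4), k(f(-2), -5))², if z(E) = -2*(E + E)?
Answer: 1149184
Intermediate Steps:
z(E) = -4*E
f(D) = D³
k(v, T) = T*v
Y(V, a) = -32 - 26*a (Y(V, a) = -2*(13*a - 4*(-4)) = -2*(13*a + 16) = -2*(16 + 13*a) = -32 - 26*a)
Y((-5 + 3)*(-4), k(f(-2), -5))² = (-32 - (-130)*(-2)³)² = (-32 - (-130)*(-8))² = (-32 - 26*40)² = (-32 - 1040)² = (-1072)² = 1149184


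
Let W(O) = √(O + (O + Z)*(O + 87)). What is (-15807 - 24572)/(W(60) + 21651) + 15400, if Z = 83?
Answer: 2405931480757/156248240 + 40379*√21081/468744720 ≈ 15398.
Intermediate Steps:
W(O) = √(O + (83 + O)*(87 + O)) (W(O) = √(O + (O + 83)*(O + 87)) = √(O + (83 + O)*(87 + O)))
(-15807 - 24572)/(W(60) + 21651) + 15400 = (-15807 - 24572)/(√(7221 + 60² + 171*60) + 21651) + 15400 = -40379/(√(7221 + 3600 + 10260) + 21651) + 15400 = -40379/(√21081 + 21651) + 15400 = -40379/(21651 + √21081) + 15400 = 15400 - 40379/(21651 + √21081)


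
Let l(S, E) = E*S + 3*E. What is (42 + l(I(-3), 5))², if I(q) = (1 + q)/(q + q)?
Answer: 30976/9 ≈ 3441.8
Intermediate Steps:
I(q) = (1 + q)/(2*q) (I(q) = (1 + q)/((2*q)) = (1 + q)*(1/(2*q)) = (1 + q)/(2*q))
l(S, E) = 3*E + E*S
(42 + l(I(-3), 5))² = (42 + 5*(3 + (½)*(1 - 3)/(-3)))² = (42 + 5*(3 + (½)*(-⅓)*(-2)))² = (42 + 5*(3 + ⅓))² = (42 + 5*(10/3))² = (42 + 50/3)² = (176/3)² = 30976/9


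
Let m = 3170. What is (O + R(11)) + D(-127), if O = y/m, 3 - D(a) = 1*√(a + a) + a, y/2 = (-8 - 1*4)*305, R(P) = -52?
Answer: 23994/317 - I*√254 ≈ 75.691 - 15.937*I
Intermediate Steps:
y = -7320 (y = 2*((-8 - 1*4)*305) = 2*((-8 - 4)*305) = 2*(-12*305) = 2*(-3660) = -7320)
D(a) = 3 - a - √2*√a (D(a) = 3 - (1*√(a + a) + a) = 3 - (1*√(2*a) + a) = 3 - (1*(√2*√a) + a) = 3 - (√2*√a + a) = 3 - (a + √2*√a) = 3 + (-a - √2*√a) = 3 - a - √2*√a)
O = -732/317 (O = -7320/3170 = -7320*1/3170 = -732/317 ≈ -2.3091)
(O + R(11)) + D(-127) = (-732/317 - 52) + (3 - 1*(-127) - √2*√(-127)) = -17216/317 + (3 + 127 - √2*I*√127) = -17216/317 + (3 + 127 - I*√254) = -17216/317 + (130 - I*√254) = 23994/317 - I*√254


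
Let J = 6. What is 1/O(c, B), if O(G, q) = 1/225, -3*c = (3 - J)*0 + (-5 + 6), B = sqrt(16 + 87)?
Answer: 225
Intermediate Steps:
B = sqrt(103) ≈ 10.149
c = -1/3 (c = -((3 - 1*6)*0 + (-5 + 6))/3 = -((3 - 6)*0 + 1)/3 = -(-3*0 + 1)/3 = -(0 + 1)/3 = -1/3*1 = -1/3 ≈ -0.33333)
O(G, q) = 1/225
1/O(c, B) = 1/(1/225) = 225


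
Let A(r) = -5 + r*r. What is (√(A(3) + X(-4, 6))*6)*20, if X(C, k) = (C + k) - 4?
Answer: 120*√2 ≈ 169.71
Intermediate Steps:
X(C, k) = -4 + C + k
A(r) = -5 + r²
(√(A(3) + X(-4, 6))*6)*20 = (√((-5 + 3²) + (-4 - 4 + 6))*6)*20 = (√((-5 + 9) - 2)*6)*20 = (√(4 - 2)*6)*20 = (√2*6)*20 = (6*√2)*20 = 120*√2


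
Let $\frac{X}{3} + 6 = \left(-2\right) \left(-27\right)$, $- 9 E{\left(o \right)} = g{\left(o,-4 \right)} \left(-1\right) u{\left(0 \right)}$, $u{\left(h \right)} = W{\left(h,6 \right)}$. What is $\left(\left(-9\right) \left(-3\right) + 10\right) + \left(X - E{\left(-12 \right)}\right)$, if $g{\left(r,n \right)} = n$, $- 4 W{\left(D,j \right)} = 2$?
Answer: $\frac{1627}{9} \approx 180.78$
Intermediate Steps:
$W{\left(D,j \right)} = - \frac{1}{2}$ ($W{\left(D,j \right)} = \left(- \frac{1}{4}\right) 2 = - \frac{1}{2}$)
$u{\left(h \right)} = - \frac{1}{2}$
$E{\left(o \right)} = \frac{2}{9}$ ($E{\left(o \right)} = - \frac{\left(-4\right) \left(-1\right) \left(- \frac{1}{2}\right)}{9} = - \frac{4 \left(- \frac{1}{2}\right)}{9} = \left(- \frac{1}{9}\right) \left(-2\right) = \frac{2}{9}$)
$X = 144$ ($X = -18 + 3 \left(\left(-2\right) \left(-27\right)\right) = -18 + 3 \cdot 54 = -18 + 162 = 144$)
$\left(\left(-9\right) \left(-3\right) + 10\right) + \left(X - E{\left(-12 \right)}\right) = \left(\left(-9\right) \left(-3\right) + 10\right) + \left(144 - \frac{2}{9}\right) = \left(27 + 10\right) + \left(144 - \frac{2}{9}\right) = 37 + \frac{1294}{9} = \frac{1627}{9}$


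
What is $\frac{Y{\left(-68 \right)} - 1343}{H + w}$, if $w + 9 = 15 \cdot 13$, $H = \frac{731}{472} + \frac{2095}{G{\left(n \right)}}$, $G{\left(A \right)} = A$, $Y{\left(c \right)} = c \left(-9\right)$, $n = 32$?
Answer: $- \frac{1380128}{477697} \approx -2.8891$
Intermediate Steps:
$Y{\left(c \right)} = - 9 c$
$H = \frac{126529}{1888}$ ($H = \frac{731}{472} + \frac{2095}{32} = \frac{126529}{1888} \approx 67.017$)
$w = 186$ ($w = -9 + 15 \cdot 13 = -9 + 195 = 186$)
$\frac{Y{\left(-68 \right)} - 1343}{H + w} = \frac{\left(-9\right) \left(-68\right) - 1343}{\frac{126529}{1888} + 186} = \frac{612 - 1343}{\frac{477697}{1888}} = \left(-731\right) \frac{1888}{477697} = - \frac{1380128}{477697}$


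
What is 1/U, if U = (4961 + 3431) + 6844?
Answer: 1/15236 ≈ 6.5634e-5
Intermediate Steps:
U = 15236 (U = 8392 + 6844 = 15236)
1/U = 1/15236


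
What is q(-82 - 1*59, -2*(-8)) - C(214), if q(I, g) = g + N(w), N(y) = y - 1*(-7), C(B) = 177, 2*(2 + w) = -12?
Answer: -162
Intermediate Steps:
w = -8 (w = -2 + (½)*(-12) = -2 - 6 = -8)
N(y) = 7 + y (N(y) = y + 7 = 7 + y)
q(I, g) = -1 + g (q(I, g) = g + (7 - 8) = g - 1 = -1 + g)
q(-82 - 1*59, -2*(-8)) - C(214) = (-1 - 2*(-8)) - 1*177 = (-1 + 16) - 177 = 15 - 177 = -162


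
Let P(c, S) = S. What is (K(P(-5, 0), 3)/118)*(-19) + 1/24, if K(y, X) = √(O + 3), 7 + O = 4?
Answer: 1/24 ≈ 0.041667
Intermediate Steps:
O = -3 (O = -7 + 4 = -3)
K(y, X) = 0 (K(y, X) = √(-3 + 3) = √0 = 0)
(K(P(-5, 0), 3)/118)*(-19) + 1/24 = (0/118)*(-19) + 1/24 = (0*(1/118))*(-19) + 1/24 = 0*(-19) + 1/24 = 0 + 1/24 = 1/24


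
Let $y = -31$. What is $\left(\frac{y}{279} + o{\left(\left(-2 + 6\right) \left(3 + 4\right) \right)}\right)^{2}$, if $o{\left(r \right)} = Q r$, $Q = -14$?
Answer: $\frac{12453841}{81} \approx 1.5375 \cdot 10^{5}$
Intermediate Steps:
$o{\left(r \right)} = - 14 r$
$\left(\frac{y}{279} + o{\left(\left(-2 + 6\right) \left(3 + 4\right) \right)}\right)^{2} = \left(- \frac{31}{279} - 14 \left(-2 + 6\right) \left(3 + 4\right)\right)^{2} = \left(\left(-31\right) \frac{1}{279} - 14 \cdot 4 \cdot 7\right)^{2} = \left(- \frac{1}{9} - 392\right)^{2} = \left(- \frac{3529}{9}\right)^{2} = \frac{12453841}{81}$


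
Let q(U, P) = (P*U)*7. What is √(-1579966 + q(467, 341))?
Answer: 3*I*√51693 ≈ 682.08*I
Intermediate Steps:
q(U, P) = 7*P*U
√(-1579966 + q(467, 341)) = √(-1579966 + 7*341*467) = √(-1579966 + 1114729) = √(-465237) = 3*I*√51693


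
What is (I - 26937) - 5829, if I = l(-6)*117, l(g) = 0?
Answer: -32766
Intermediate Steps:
I = 0 (I = 0*117 = 0)
(I - 26937) - 5829 = (0 - 26937) - 5829 = -26937 - 5829 = -32766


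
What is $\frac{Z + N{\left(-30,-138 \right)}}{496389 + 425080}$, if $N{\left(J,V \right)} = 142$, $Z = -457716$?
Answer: $- \frac{457574}{921469} \approx -0.49657$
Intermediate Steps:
$\frac{Z + N{\left(-30,-138 \right)}}{496389 + 425080} = \frac{-457716 + 142}{496389 + 425080} = - \frac{457574}{921469}$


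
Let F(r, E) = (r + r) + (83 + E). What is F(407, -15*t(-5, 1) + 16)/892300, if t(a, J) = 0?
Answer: 913/892300 ≈ 0.0010232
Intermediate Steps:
F(r, E) = 83 + E + 2*r (F(r, E) = 2*r + (83 + E) = 83 + E + 2*r)
F(407, -15*t(-5, 1) + 16)/892300 = (83 + (-15*0 + 16) + 2*407)/892300 = (83 + (0 + 16) + 814)*(1/892300) = (83 + 16 + 814)*(1/892300) = 913*(1/892300) = 913/892300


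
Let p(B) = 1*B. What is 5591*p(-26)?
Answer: -145366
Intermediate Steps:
p(B) = B
5591*p(-26) = 5591*(-26) = -145366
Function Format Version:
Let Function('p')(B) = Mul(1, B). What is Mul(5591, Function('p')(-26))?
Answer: -145366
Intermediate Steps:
Function('p')(B) = B
Mul(5591, Function('p')(-26)) = Mul(5591, -26) = -145366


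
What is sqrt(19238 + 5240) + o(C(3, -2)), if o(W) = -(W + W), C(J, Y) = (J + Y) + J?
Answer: -8 + sqrt(24478) ≈ 148.45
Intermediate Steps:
C(J, Y) = Y + 2*J
o(W) = -2*W
sqrt(19238 + 5240) + o(C(3, -2)) = sqrt(19238 + 5240) - 2*(-2 + 2*3) = sqrt(24478) - 2*(-2 + 6) = sqrt(24478) - 2*4 = sqrt(24478) - 8 = -8 + sqrt(24478)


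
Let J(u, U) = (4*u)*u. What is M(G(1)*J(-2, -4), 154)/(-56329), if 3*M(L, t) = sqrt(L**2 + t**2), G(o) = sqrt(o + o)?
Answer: -2*sqrt(673)/56329 ≈ -0.00092110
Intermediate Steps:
J(u, U) = 4*u**2
G(o) = sqrt(2)*sqrt(o) (G(o) = sqrt(2*o) = sqrt(2)*sqrt(o))
M(L, t) = sqrt(L**2 + t**2)/3
M(G(1)*J(-2, -4), 154)/(-56329) = (sqrt(((sqrt(2)*sqrt(1))*(4*(-2)**2))**2 + 154**2)/3)/(-56329) = (sqrt(((sqrt(2)*1)*(4*4))**2 + 23716)/3)*(-1/56329) = (sqrt((sqrt(2)*16)**2 + 23716)/3)*(-1/56329) = (sqrt((16*sqrt(2))**2 + 23716)/3)*(-1/56329) = (sqrt(512 + 23716)/3)*(-1/56329) = (sqrt(24228)/3)*(-1/56329) = ((6*sqrt(673))/3)*(-1/56329) = (2*sqrt(673))*(-1/56329) = -2*sqrt(673)/56329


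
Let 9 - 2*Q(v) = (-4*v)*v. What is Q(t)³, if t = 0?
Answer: 729/8 ≈ 91.125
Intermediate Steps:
Q(v) = 9/2 + 2*v² (Q(v) = 9/2 - (-4*v)*v/2 = 9/2 - (-2)*v² = 9/2 + 2*v²)
Q(t)³ = (9/2 + 2*0²)³ = (9/2 + 2*0)³ = (9/2 + 0)³ = (9/2)³ = 729/8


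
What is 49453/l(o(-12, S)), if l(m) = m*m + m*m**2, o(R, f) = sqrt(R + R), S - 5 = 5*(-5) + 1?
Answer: -49453/600 + 49453*I*sqrt(6)/300 ≈ -82.422 + 403.78*I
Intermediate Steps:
S = -19 (S = 5 + (5*(-5) + 1) = 5 + (-25 + 1) = 5 - 24 = -19)
o(R, f) = sqrt(2)*sqrt(R) (o(R, f) = sqrt(2*R) = sqrt(2)*sqrt(R))
l(m) = m**2 + m**3
49453/l(o(-12, S)) = 49453/(((sqrt(2)*sqrt(-12))**2*(1 + sqrt(2)*sqrt(-12)))) = 49453/(((sqrt(2)*(2*I*sqrt(3)))**2*(1 + sqrt(2)*(2*I*sqrt(3))))) = 49453/(((2*I*sqrt(6))**2*(1 + 2*I*sqrt(6)))) = 49453/((-24*(1 + 2*I*sqrt(6)))) = 49453/(-24 - 48*I*sqrt(6))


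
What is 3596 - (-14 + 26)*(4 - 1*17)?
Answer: 3752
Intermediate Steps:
3596 - (-14 + 26)*(4 - 1*17) = 3596 - 12*(4 - 17) = 3596 - 12*(-13) = 3596 - 1*(-156) = 3596 + 156 = 3752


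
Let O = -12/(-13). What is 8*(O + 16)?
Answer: 1760/13 ≈ 135.38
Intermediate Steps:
O = 12/13 (O = -12*(-1/13) = 12/13 ≈ 0.92308)
8*(O + 16) = 8*(12/13 + 16) = 8*(220/13) = 1760/13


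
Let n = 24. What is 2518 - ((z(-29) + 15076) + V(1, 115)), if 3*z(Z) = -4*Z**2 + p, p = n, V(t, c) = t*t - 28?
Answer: -34253/3 ≈ -11418.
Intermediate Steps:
V(t, c) = -28 + t**2 (V(t, c) = t**2 - 28 = -28 + t**2)
p = 24
z(Z) = 8 - 4*Z**2/3 (z(Z) = (-4*Z**2 + 24)/3 = (24 - 4*Z**2)/3 = 8 - 4*Z**2/3)
2518 - ((z(-29) + 15076) + V(1, 115)) = 2518 - (((8 - 4/3*(-29)**2) + 15076) + (-28 + 1**2)) = 2518 - (((8 - 4/3*841) + 15076) + (-28 + 1)) = 2518 - (((8 - 3364/3) + 15076) - 27) = 2518 - ((-3340/3 + 15076) - 27) = 2518 - (41888/3 - 27) = 2518 - 1*41807/3 = 2518 - 41807/3 = -34253/3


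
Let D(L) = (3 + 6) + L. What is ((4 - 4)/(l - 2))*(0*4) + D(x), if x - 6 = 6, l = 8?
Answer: 21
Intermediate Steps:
x = 12 (x = 6 + 6 = 12)
D(L) = 9 + L
((4 - 4)/(l - 2))*(0*4) + D(x) = ((4 - 4)/(8 - 2))*(0*4) + (9 + 12) = (0/6)*0 + 21 = (0*(⅙))*0 + 21 = 0*0 + 21 = 0 + 21 = 21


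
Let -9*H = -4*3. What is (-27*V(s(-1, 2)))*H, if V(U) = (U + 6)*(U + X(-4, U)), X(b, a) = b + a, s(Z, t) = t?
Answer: 0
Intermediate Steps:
X(b, a) = a + b
V(U) = (-4 + 2*U)*(6 + U) (V(U) = (U + 6)*(U + (U - 4)) = (6 + U)*(U + (-4 + U)) = (6 + U)*(-4 + 2*U) = (-4 + 2*U)*(6 + U))
H = 4/3 (H = -(-4)*3/9 = -⅑*(-12) = 4/3 ≈ 1.3333)
(-27*V(s(-1, 2)))*H = -27*(-24 + 2*2² + 8*2)*(4/3) = -27*(-24 + 2*4 + 16)*(4/3) = -27*(-24 + 8 + 16)*(4/3) = -27*0*(4/3) = 0*(4/3) = 0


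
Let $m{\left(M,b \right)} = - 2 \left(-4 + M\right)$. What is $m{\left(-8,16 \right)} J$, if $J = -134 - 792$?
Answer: $-22224$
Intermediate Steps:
$m{\left(M,b \right)} = 8 - 2 M$
$J = -926$ ($J = -134 - 792 = -926$)
$m{\left(-8,16 \right)} J = \left(8 - -16\right) \left(-926\right) = \left(8 + 16\right) \left(-926\right) = 24 \left(-926\right) = -22224$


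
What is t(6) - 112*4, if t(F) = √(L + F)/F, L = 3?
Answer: -895/2 ≈ -447.50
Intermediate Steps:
t(F) = √(3 + F)/F
t(6) - 112*4 = √(3 + 6)/6 - 112*4 = √9/6 - 448 = (⅙)*3 - 448 = ½ - 448 = -895/2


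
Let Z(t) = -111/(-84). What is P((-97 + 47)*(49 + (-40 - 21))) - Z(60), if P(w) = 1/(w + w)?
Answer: -11093/8400 ≈ -1.3206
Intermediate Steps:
Z(t) = 37/28 (Z(t) = -111*(-1/84) = 37/28)
P(w) = 1/(2*w)
P((-97 + 47)*(49 + (-40 - 21))) - Z(60) = 1/(2*(((-97 + 47)*(49 + (-40 - 21))))) - 1*37/28 = 1/(2*((-50*(49 - 61)))) - 37/28 = 1/(2*((-50*(-12)))) - 37/28 = (½)/600 - 37/28 = (½)*(1/600) - 37/28 = 1/1200 - 37/28 = -11093/8400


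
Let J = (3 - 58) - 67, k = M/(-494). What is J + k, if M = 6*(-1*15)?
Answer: -30089/247 ≈ -121.82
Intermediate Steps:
M = -90 (M = 6*(-15) = -90)
k = 45/247 (k = -90/(-494) = -90*(-1/494) = 45/247 ≈ 0.18219)
J = -122 (J = -55 - 67 = -122)
J + k = -122 + 45/247 = -30089/247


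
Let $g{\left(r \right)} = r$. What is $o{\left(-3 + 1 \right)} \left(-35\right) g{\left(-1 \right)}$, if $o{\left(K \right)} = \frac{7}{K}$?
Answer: $- \frac{245}{2} \approx -122.5$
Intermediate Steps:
$o{\left(-3 + 1 \right)} \left(-35\right) g{\left(-1 \right)} = \frac{7}{-3 + 1} \left(-35\right) \left(-1\right) = \frac{7}{-2} \left(-35\right) \left(-1\right) = 7 \left(- \frac{1}{2}\right) \left(-35\right) \left(-1\right) = \left(- \frac{7}{2}\right) \left(-35\right) \left(-1\right) = \frac{245}{2} \left(-1\right) = - \frac{245}{2}$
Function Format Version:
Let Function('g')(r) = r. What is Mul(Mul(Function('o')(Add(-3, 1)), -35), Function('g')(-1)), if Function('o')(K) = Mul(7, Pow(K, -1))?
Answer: Rational(-245, 2) ≈ -122.50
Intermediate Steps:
Mul(Mul(Function('o')(Add(-3, 1)), -35), Function('g')(-1)) = Mul(Mul(Mul(7, Pow(Add(-3, 1), -1)), -35), -1) = Mul(Mul(Mul(7, Pow(-2, -1)), -35), -1) = Mul(Mul(Mul(7, Rational(-1, 2)), -35), -1) = Mul(Mul(Rational(-7, 2), -35), -1) = Mul(Rational(245, 2), -1) = Rational(-245, 2)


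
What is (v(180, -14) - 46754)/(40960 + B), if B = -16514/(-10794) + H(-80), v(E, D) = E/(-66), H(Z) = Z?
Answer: -2775806628/2427013787 ≈ -1.1437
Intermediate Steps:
v(E, D) = -E/66 (v(E, D) = E*(-1/66) = -E/66)
B = -423503/5397 (B = -16514/(-10794) - 80 = -16514*(-1/10794) - 80 = 8257/5397 - 80 = -423503/5397 ≈ -78.470)
(v(180, -14) - 46754)/(40960 + B) = (-1/66*180 - 46754)/(40960 - 423503/5397) = (-30/11 - 46754)/(220637617/5397) = -514324/11*5397/220637617 = -2775806628/2427013787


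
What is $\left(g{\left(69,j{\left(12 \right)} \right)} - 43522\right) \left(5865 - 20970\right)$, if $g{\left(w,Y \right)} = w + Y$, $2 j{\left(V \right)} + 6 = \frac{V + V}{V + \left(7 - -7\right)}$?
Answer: $\frac{8533146810}{13} \approx 6.564 \cdot 10^{8}$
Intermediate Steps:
$j{\left(V \right)} = -3 + \frac{V}{14 + V}$ ($j{\left(V \right)} = -3 + \frac{\left(V + V\right) \frac{1}{V + \left(7 - -7\right)}}{2} = -3 + \frac{2 V \frac{1}{V + \left(7 + 7\right)}}{2} = -3 + \frac{2 V \frac{1}{V + 14}}{2} = -3 + \frac{2 V \frac{1}{14 + V}}{2} = -3 + \frac{V}{14 + V}$)
$g{\left(w,Y \right)} = Y + w$
$\left(g{\left(69,j{\left(12 \right)} \right)} - 43522\right) \left(5865 - 20970\right) = \left(\left(\frac{2 \left(-21 - 12\right)}{14 + 12} + 69\right) - 43522\right) \left(5865 - 20970\right) = \left(\left(\frac{2 \left(-21 - 12\right)}{26} + 69\right) - 43522\right) \left(-15105\right) = \left(\left(2 \cdot \frac{1}{26} \left(-33\right) + 69\right) - 43522\right) \left(-15105\right) = \left(\left(- \frac{33}{13} + 69\right) - 43522\right) \left(-15105\right) = \left(\frac{864}{13} - 43522\right) \left(-15105\right) = \left(- \frac{564922}{13}\right) \left(-15105\right) = \frac{8533146810}{13}$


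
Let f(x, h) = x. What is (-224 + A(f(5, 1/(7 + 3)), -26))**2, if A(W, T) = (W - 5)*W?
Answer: 50176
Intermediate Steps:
A(W, T) = W*(-5 + W) (A(W, T) = (-5 + W)*W = W*(-5 + W))
(-224 + A(f(5, 1/(7 + 3)), -26))**2 = (-224 + 5*(-5 + 5))**2 = (-224 + 5*0)**2 = (-224 + 0)**2 = (-224)**2 = 50176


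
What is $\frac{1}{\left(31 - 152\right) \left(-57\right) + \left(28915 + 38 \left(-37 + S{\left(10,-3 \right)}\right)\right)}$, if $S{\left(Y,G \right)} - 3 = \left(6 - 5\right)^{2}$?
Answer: $\frac{1}{34558} \approx 2.8937 \cdot 10^{-5}$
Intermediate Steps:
$S{\left(Y,G \right)} = 4$ ($S{\left(Y,G \right)} = 3 + \left(6 - 5\right)^{2} = 3 + 1^{2} = 3 + 1 = 4$)
$\frac{1}{\left(31 - 152\right) \left(-57\right) + \left(28915 + 38 \left(-37 + S{\left(10,-3 \right)}\right)\right)} = \frac{1}{\left(31 - 152\right) \left(-57\right) + \left(28915 + 38 \left(-37 + 4\right)\right)} = \frac{1}{\left(-121\right) \left(-57\right) + \left(28915 + 38 \left(-33\right)\right)} = \frac{1}{6897 + \left(28915 - 1254\right)} = \frac{1}{6897 + 27661} = \frac{1}{34558}$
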